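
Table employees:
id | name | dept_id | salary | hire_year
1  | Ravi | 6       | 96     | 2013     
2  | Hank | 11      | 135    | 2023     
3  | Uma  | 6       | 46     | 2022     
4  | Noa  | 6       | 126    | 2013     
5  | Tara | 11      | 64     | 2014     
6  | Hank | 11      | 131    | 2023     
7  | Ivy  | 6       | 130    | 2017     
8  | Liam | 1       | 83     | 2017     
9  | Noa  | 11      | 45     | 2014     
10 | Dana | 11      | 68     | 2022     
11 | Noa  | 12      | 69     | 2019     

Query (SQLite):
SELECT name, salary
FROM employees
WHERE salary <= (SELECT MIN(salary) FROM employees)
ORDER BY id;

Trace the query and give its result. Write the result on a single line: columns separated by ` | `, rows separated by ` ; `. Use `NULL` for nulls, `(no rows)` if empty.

Noa | 45

Scalar subquery: MIN(salary) over all employees rows = 45.
Keep rows where salary <= that value.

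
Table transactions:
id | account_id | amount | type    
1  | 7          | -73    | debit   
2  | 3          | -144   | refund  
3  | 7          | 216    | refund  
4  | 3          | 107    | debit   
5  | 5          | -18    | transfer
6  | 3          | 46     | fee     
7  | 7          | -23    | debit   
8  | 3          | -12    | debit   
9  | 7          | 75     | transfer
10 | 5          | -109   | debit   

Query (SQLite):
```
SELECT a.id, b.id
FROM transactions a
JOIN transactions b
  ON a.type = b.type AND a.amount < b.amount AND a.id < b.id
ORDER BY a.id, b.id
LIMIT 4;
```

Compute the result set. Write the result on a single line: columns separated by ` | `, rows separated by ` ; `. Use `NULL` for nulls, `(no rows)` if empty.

Pairs (a,b) with same type, a.amount < b.amount, a.id < b.id.
type groups: debit:{1,4,7,8,10} fee:{6} refund:{2,3} transfer:{5,9}
Ordered by (a.id, b.id); first 4.

1 | 4 ; 1 | 7 ; 1 | 8 ; 2 | 3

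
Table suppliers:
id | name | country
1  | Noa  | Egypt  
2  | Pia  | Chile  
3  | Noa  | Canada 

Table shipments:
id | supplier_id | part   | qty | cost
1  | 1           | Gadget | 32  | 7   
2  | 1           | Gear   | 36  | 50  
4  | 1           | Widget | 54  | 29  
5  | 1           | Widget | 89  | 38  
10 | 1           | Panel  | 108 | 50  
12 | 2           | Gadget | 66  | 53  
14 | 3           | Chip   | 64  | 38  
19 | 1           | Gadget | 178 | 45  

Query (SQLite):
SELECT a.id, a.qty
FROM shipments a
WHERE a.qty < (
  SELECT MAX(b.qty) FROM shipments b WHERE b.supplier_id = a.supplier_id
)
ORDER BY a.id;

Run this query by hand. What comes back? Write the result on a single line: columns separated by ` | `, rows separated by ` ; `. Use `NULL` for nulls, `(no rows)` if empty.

1 | 32 ; 2 | 36 ; 4 | 54 ; 5 | 89 ; 10 | 108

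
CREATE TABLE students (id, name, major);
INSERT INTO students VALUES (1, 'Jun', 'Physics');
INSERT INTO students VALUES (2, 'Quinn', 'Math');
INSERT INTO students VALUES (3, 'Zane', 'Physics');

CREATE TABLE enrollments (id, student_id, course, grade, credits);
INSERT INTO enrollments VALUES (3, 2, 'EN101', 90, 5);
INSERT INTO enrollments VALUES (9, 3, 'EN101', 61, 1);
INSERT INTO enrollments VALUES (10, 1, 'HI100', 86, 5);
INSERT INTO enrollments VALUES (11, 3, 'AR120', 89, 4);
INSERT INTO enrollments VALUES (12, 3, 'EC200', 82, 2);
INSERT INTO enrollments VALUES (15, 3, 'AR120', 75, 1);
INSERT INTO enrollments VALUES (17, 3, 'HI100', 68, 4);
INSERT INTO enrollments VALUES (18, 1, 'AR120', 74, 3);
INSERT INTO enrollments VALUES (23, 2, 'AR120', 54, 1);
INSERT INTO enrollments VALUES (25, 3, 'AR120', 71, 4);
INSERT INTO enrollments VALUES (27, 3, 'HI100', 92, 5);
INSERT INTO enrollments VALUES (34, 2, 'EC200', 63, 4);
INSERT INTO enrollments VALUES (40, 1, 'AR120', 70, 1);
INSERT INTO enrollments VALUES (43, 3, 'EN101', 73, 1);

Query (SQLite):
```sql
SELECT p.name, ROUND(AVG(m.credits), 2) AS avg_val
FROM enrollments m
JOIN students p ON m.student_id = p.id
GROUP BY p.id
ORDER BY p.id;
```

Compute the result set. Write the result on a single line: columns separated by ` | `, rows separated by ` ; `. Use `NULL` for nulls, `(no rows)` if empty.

Join each enrollments row to its students via student_id.
Group joined rows by students.id; compute ROUND(AVG(m.credits), 2) per group.
  1: ids {10, 18, 40} → ROUND(AVG(m.credits), 2)=3
  2: ids {3, 23, 34} → ROUND(AVG(m.credits), 2)=3.33
  3: ids {9, 11, 12, 15, 17, 25, 27, 43} → ROUND(AVG(m.credits), 2)=2.75

Jun | 3 ; Quinn | 3.33 ; Zane | 2.75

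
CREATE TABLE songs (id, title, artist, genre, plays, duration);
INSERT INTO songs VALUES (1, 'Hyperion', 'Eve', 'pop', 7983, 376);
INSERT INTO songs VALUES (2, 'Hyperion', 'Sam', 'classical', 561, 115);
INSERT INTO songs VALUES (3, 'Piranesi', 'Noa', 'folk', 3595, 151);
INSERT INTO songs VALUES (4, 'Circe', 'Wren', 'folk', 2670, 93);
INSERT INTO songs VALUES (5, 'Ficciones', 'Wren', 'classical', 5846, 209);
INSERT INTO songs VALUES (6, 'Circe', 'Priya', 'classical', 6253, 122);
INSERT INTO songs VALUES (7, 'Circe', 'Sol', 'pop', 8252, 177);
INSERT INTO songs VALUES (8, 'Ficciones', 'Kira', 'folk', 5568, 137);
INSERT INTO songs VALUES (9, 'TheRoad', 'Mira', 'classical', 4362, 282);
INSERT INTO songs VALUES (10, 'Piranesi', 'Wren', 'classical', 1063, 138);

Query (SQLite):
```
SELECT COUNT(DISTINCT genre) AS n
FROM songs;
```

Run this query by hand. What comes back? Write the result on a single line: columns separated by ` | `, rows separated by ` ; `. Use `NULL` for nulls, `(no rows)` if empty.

Count distinct non-NULL genre values.

3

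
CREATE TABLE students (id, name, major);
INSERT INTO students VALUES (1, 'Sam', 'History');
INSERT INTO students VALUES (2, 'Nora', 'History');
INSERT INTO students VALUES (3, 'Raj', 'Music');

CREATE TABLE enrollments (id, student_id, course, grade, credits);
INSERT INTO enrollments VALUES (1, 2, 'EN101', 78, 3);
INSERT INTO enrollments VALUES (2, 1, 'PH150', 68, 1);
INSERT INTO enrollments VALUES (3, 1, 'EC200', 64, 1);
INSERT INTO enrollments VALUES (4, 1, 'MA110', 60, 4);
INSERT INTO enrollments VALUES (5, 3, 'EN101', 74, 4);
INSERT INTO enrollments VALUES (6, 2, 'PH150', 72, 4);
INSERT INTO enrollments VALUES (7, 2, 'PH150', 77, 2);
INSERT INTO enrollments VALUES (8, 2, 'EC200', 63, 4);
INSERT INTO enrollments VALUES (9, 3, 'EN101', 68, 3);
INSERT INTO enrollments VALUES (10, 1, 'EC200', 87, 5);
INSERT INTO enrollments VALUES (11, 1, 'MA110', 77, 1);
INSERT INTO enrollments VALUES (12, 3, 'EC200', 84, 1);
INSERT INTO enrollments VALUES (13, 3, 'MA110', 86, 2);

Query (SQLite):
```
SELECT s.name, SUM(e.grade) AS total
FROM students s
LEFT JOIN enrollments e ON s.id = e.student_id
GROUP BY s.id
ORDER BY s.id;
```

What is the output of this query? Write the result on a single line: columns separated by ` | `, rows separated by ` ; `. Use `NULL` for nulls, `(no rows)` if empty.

Sam | 356 ; Nora | 290 ; Raj | 312

LEFT JOIN keeps every students row; unmatched ones get NULL for enrollments columns.
Group by students.id and compute SUM(e.grade). SUM over an all-NULL group is NULL.
  1: ids {2, 3, 4, 10, 11} → SUM(e.grade)=356
  2: ids {1, 6, 7, 8} → SUM(e.grade)=290
  3: ids {5, 9, 12, 13} → SUM(e.grade)=312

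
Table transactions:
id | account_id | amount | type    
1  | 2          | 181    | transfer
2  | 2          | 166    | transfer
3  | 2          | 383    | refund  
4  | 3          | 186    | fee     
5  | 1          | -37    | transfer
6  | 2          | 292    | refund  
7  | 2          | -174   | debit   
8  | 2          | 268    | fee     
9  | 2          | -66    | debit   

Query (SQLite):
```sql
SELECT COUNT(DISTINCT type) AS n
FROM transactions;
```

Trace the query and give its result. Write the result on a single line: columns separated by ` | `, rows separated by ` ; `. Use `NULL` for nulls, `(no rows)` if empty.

4

Count distinct non-NULL type values.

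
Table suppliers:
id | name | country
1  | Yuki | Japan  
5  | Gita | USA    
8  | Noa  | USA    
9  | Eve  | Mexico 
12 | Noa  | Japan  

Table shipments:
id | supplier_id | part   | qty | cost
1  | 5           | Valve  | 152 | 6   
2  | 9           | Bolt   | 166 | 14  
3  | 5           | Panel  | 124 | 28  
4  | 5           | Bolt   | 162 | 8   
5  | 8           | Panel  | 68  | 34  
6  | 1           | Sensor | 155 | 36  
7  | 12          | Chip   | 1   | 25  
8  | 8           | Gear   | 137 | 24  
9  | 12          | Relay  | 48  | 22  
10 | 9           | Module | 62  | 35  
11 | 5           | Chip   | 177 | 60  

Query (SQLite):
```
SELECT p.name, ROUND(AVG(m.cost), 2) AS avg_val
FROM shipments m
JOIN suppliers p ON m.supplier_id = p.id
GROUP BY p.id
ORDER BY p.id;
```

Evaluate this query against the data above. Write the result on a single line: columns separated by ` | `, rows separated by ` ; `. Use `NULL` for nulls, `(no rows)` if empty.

Join each shipments row to its suppliers via supplier_id.
Group joined rows by suppliers.id; compute ROUND(AVG(m.cost), 2) per group.
  1: ids {6} → ROUND(AVG(m.cost), 2)=36
  5: ids {1, 3, 4, 11} → ROUND(AVG(m.cost), 2)=25.5
  8: ids {5, 8} → ROUND(AVG(m.cost), 2)=29
  9: ids {2, 10} → ROUND(AVG(m.cost), 2)=24.5
  12: ids {7, 9} → ROUND(AVG(m.cost), 2)=23.5

Yuki | 36 ; Gita | 25.5 ; Noa | 29 ; Eve | 24.5 ; Noa | 23.5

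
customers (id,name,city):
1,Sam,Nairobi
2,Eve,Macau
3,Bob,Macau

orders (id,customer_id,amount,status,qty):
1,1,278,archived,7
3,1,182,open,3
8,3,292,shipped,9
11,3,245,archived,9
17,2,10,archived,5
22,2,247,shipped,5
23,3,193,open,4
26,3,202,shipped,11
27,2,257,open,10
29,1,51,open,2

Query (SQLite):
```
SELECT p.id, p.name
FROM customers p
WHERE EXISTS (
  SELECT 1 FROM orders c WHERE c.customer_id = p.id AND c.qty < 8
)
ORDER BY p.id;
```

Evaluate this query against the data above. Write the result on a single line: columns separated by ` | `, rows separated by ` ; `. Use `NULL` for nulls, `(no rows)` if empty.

For each customers row, check whether any orders with matching customer_id has qty < 8.
Keep rows where that is true.

1 | Sam ; 2 | Eve ; 3 | Bob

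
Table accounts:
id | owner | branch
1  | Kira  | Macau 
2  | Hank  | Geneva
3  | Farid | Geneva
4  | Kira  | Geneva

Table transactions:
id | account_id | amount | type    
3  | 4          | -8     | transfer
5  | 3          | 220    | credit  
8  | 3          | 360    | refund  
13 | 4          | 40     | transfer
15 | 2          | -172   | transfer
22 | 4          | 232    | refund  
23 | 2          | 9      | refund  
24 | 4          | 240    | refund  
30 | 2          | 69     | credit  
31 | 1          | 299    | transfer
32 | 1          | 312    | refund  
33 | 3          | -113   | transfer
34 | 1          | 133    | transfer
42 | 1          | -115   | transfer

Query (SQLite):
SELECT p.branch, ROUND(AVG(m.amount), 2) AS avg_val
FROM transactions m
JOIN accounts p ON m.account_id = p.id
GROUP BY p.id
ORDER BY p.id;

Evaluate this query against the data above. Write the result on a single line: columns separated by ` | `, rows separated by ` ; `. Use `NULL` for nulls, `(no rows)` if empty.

Macau | 157.25 ; Geneva | -31.33 ; Geneva | 155.67 ; Geneva | 126

Join each transactions row to its accounts via account_id.
Group joined rows by accounts.id; compute ROUND(AVG(m.amount), 2) per group.
  1: ids {31, 32, 34, 42} → ROUND(AVG(m.amount), 2)=157.25
  2: ids {15, 23, 30} → ROUND(AVG(m.amount), 2)=-31.33
  3: ids {5, 8, 33} → ROUND(AVG(m.amount), 2)=155.67
  4: ids {3, 13, 22, 24} → ROUND(AVG(m.amount), 2)=126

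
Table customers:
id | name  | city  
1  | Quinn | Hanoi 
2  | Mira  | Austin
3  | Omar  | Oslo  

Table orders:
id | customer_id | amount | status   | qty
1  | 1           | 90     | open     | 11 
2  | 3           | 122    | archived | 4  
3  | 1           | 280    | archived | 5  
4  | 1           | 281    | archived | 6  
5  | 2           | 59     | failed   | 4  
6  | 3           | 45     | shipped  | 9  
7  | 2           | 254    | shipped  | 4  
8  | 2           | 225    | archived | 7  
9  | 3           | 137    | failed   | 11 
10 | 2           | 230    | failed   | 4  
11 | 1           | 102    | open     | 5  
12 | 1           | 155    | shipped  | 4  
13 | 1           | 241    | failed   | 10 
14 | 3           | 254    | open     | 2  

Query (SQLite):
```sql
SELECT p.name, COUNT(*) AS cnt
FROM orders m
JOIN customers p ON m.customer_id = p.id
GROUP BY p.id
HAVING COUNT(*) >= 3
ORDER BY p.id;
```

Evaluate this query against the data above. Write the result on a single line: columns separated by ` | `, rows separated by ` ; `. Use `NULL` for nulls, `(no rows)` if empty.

Quinn | 6 ; Mira | 4 ; Omar | 4

Join each orders row to its customers via customer_id.
Group joined rows by customers.id; compute COUNT(*) per group.
HAVING: keep groups with count ≥ 3.
  1: ids {1, 3, 4, 11, 12, 13} → COUNT(*)=6
  2: ids {5, 7, 8, 10} → COUNT(*)=4
  3: ids {2, 6, 9, 14} → COUNT(*)=4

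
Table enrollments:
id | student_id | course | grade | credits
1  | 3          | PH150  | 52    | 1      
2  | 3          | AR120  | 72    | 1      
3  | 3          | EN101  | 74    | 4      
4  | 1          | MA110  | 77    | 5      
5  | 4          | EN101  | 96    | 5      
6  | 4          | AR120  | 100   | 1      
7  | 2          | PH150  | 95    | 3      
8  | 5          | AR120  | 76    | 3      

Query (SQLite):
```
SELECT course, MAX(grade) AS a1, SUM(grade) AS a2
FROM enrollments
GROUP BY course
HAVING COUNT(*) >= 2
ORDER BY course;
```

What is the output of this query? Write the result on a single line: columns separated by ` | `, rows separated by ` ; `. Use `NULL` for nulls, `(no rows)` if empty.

Group enrollments by course.
Per group compute: MAX(grade), SUM(grade).
HAVING: drop groups with fewer than 2 rows.
  AR120: ids {2, 6, 8} → MAX(grade)=100, SUM(grade)=248
  EN101: ids {3, 5} → MAX(grade)=96, SUM(grade)=170
  MA110: ids {4} → MAX(grade)=77, SUM(grade)=77
  PH150: ids {1, 7} → MAX(grade)=95, SUM(grade)=147

AR120 | 100 | 248 ; EN101 | 96 | 170 ; PH150 | 95 | 147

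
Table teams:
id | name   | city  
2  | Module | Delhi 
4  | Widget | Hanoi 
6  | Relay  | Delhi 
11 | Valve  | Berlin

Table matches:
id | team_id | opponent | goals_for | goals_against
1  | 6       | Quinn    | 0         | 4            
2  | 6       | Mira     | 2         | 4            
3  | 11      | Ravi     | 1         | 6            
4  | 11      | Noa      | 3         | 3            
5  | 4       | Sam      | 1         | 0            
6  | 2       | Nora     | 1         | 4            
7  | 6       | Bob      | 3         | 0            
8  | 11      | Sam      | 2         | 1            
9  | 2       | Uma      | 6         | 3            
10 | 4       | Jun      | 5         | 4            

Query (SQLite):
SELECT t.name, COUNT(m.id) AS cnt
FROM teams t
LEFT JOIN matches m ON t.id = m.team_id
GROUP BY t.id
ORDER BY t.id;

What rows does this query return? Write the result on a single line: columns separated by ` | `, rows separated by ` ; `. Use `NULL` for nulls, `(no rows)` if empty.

Module | 2 ; Widget | 2 ; Relay | 3 ; Valve | 3

LEFT JOIN keeps every teams row; unmatched ones get NULL for matches columns.
Group by teams.id and compute COUNT(m.id). COUNT(col) of an all-NULL group is 0.
  2: ids {6, 9} → COUNT(m.id)=2
  4: ids {5, 10} → COUNT(m.id)=2
  6: ids {1, 2, 7} → COUNT(m.id)=3
  11: ids {3, 4, 8} → COUNT(m.id)=3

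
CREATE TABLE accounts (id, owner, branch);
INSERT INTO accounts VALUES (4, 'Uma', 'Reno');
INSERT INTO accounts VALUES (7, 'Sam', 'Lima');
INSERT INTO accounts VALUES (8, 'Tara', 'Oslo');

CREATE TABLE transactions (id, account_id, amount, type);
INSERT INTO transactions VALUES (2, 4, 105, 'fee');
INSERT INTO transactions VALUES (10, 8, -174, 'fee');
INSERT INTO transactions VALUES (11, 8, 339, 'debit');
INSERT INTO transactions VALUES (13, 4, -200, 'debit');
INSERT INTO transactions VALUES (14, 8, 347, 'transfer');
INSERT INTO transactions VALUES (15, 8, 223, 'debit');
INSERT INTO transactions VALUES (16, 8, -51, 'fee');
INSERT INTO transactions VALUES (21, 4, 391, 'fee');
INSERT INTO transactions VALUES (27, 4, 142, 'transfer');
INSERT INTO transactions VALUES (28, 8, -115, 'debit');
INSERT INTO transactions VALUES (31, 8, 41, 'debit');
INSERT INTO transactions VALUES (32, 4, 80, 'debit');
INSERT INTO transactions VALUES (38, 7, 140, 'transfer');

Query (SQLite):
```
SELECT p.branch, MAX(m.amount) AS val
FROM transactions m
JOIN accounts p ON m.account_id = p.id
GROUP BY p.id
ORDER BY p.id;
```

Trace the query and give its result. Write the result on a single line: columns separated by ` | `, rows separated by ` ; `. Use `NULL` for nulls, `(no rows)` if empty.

Join each transactions row to its accounts via account_id.
Group joined rows by accounts.id; compute MAX(m.amount) per group.
  4: ids {2, 13, 21, 27, 32} → MAX(m.amount)=391
  7: ids {38} → MAX(m.amount)=140
  8: ids {10, 11, 14, 15, 16, 28, 31} → MAX(m.amount)=347

Reno | 391 ; Lima | 140 ; Oslo | 347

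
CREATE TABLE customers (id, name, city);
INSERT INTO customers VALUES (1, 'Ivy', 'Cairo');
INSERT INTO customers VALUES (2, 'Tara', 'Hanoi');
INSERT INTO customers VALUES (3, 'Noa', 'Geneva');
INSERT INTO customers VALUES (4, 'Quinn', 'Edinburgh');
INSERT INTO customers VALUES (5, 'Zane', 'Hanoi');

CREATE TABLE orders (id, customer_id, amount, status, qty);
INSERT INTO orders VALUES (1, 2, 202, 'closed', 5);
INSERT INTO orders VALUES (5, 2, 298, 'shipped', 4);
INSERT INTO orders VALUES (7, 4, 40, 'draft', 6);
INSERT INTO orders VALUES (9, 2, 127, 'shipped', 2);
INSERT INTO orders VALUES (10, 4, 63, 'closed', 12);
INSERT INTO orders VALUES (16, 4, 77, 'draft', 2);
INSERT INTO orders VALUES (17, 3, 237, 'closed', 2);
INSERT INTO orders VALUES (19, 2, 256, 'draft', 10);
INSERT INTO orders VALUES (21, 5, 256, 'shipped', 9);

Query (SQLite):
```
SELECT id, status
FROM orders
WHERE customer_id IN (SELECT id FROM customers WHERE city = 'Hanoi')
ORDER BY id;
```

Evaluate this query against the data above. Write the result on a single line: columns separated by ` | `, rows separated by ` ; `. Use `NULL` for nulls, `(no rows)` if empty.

Inner query: customers.id where city = 'Hanoi'.
Outer: keep orders rows whose customer_id is in that set.
Inner query → {2, 5}

1 | closed ; 5 | shipped ; 9 | shipped ; 19 | draft ; 21 | shipped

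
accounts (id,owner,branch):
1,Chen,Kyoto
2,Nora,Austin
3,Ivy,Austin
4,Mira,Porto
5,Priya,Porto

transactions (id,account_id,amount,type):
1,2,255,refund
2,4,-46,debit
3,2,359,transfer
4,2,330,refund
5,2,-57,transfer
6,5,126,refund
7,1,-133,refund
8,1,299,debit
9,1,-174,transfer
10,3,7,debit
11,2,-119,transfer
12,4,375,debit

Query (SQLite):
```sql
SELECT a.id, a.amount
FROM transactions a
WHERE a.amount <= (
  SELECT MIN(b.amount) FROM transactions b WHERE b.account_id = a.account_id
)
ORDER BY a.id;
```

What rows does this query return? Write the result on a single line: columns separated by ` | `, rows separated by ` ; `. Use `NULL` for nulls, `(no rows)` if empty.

2 | -46 ; 6 | 126 ; 9 | -174 ; 10 | 7 ; 11 | -119

For each transactions row a, compute MIN(amount) over rows sharing a.account_id.
Keep row a if a.amount <= that per-group MIN.
  account_id=1: MIN(amount) = -174
  account_id=2: MIN(amount) = -119
  account_id=3: MIN(amount) = 7
  account_id=4: MIN(amount) = -46
  account_id=5: MIN(amount) = 126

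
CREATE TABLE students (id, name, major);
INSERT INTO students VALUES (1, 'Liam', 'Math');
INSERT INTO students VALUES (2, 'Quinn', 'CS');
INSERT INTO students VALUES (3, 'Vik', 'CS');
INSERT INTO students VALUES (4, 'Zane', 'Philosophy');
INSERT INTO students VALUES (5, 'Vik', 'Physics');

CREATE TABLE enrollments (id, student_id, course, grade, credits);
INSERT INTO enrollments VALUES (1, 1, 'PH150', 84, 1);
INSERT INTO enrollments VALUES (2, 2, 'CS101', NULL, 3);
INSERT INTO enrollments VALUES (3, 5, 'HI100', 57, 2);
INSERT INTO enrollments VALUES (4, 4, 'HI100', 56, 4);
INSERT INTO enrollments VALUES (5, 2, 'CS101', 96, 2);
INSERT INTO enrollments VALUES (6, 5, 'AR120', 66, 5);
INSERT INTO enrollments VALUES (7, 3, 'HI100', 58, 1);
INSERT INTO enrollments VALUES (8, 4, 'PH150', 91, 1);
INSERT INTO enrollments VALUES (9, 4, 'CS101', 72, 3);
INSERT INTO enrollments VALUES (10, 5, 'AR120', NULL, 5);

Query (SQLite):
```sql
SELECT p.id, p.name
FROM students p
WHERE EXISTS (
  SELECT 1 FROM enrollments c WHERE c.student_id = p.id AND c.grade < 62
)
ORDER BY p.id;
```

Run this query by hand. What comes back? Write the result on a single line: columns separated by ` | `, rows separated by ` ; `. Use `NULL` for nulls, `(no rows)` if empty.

3 | Vik ; 4 | Zane ; 5 | Vik

For each students row, check whether any enrollments with matching student_id has grade < 62.
Keep rows where that is true.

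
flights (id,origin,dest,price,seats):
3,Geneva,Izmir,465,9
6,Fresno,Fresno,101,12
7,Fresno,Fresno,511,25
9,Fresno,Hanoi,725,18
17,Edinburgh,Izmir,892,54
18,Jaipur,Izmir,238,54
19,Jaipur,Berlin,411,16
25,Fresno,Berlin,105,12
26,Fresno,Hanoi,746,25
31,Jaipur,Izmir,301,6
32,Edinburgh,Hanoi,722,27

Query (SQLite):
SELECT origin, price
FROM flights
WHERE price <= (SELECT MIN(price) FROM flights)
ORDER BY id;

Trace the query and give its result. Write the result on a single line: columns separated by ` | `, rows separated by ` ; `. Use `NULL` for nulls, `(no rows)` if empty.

Fresno | 101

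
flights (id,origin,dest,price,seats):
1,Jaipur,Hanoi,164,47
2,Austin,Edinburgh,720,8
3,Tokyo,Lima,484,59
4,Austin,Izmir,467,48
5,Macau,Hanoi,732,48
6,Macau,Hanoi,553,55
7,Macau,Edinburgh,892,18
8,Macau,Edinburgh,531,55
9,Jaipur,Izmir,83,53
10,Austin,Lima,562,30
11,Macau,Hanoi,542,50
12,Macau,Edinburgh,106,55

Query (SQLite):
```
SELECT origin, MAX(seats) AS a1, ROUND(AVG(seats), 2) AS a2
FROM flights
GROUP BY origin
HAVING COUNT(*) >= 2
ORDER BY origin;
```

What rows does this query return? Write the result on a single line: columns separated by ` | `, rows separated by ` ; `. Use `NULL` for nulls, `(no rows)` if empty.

Austin | 48 | 28.67 ; Jaipur | 53 | 50 ; Macau | 55 | 46.83

Group flights by origin.
Per group compute: MAX(seats), ROUND(AVG(seats), 2).
HAVING: drop groups with fewer than 2 rows.
  Austin: ids {2, 4, 10} → MAX(seats)=48, ROUND(AVG(seats), 2)=28.67
  Jaipur: ids {1, 9} → MAX(seats)=53, ROUND(AVG(seats), 2)=50
  Macau: ids {5, 6, 7, 8, 11, 12} → MAX(seats)=55, ROUND(AVG(seats), 2)=46.83
  Tokyo: ids {3} → MAX(seats)=59, ROUND(AVG(seats), 2)=59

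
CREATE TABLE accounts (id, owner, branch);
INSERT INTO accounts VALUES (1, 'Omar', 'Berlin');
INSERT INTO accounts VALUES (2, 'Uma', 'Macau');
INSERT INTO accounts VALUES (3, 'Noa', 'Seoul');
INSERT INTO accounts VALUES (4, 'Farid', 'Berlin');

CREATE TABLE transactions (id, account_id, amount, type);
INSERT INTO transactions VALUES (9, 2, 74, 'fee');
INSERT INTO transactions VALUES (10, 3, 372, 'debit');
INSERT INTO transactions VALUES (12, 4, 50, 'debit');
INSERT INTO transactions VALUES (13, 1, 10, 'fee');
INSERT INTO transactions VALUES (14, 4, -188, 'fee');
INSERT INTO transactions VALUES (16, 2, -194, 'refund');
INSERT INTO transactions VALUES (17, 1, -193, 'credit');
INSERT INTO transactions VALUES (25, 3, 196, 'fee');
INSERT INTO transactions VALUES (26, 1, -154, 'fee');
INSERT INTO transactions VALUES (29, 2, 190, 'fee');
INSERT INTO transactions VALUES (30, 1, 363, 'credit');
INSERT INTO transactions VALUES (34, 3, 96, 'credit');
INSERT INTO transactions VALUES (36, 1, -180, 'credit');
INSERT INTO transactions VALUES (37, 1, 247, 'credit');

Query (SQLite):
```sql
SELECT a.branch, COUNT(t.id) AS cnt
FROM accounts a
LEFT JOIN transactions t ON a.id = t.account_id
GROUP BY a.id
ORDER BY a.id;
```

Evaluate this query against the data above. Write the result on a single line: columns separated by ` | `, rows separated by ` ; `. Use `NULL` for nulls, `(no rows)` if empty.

LEFT JOIN keeps every accounts row; unmatched ones get NULL for transactions columns.
Group by accounts.id and compute COUNT(t.id). COUNT(col) of an all-NULL group is 0.
  1: ids {13, 17, 26, 30, 36, 37} → COUNT(t.id)=6
  2: ids {9, 16, 29} → COUNT(t.id)=3
  3: ids {10, 25, 34} → COUNT(t.id)=3
  4: ids {12, 14} → COUNT(t.id)=2

Berlin | 6 ; Macau | 3 ; Seoul | 3 ; Berlin | 2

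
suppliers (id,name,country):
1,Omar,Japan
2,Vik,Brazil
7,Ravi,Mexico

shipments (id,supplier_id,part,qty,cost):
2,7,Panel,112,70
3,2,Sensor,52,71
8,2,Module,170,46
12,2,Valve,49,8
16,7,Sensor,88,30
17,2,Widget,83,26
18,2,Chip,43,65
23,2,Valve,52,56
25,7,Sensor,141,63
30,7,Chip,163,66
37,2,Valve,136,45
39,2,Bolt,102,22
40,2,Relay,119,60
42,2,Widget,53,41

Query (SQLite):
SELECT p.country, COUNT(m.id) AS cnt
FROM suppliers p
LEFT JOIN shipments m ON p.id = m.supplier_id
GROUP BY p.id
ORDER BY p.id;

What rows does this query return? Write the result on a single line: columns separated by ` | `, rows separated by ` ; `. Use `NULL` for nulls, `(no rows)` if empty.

LEFT JOIN keeps every suppliers row; unmatched ones get NULL for shipments columns.
Group by suppliers.id and compute COUNT(m.id). COUNT(col) of an all-NULL group is 0.
  1: ids {—} → COUNT(m.id)=0
  2: ids {3, 8, 12, 17, 18, 23, 37, 39, 40, 42} → COUNT(m.id)=10
  7: ids {2, 16, 25, 30} → COUNT(m.id)=4

Japan | 0 ; Brazil | 10 ; Mexico | 4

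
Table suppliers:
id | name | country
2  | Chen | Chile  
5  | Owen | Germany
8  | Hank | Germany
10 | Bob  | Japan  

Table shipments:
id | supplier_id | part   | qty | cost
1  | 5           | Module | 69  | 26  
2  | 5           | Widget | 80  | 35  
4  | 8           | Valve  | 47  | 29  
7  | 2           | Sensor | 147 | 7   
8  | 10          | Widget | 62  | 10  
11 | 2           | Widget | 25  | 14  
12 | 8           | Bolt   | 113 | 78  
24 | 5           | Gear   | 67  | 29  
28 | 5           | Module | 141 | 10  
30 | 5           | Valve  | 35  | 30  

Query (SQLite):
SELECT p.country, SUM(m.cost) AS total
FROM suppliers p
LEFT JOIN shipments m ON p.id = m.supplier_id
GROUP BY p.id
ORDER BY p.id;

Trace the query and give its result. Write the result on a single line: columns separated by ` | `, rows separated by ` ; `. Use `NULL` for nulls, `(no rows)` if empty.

Chile | 21 ; Germany | 130 ; Germany | 107 ; Japan | 10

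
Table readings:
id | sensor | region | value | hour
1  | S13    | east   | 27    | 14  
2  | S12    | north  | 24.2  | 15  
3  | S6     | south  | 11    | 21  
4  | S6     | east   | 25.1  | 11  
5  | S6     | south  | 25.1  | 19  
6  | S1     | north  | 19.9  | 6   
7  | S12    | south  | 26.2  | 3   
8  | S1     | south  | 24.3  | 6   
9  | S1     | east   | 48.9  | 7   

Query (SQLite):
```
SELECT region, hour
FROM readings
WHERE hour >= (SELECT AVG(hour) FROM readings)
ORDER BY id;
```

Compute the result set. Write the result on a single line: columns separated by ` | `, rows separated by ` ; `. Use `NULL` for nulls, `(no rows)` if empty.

Scalar subquery: AVG(hour) over all readings rows = 11.333333 (≈; comparison uses full precision).
Keep rows where hour >= that value.

east | 14 ; north | 15 ; south | 21 ; south | 19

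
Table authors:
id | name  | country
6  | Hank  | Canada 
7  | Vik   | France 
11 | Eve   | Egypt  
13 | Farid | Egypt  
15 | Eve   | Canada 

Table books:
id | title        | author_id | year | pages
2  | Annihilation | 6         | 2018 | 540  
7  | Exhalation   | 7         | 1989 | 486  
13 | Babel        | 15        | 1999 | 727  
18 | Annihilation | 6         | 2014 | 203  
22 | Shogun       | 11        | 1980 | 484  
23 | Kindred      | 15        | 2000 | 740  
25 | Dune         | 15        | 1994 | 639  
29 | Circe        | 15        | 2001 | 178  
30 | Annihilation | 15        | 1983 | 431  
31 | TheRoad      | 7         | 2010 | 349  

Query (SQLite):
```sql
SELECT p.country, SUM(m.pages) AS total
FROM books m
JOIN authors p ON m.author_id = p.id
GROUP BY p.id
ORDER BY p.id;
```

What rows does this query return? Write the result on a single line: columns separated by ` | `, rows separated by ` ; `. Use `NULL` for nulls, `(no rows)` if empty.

Canada | 743 ; France | 835 ; Egypt | 484 ; Canada | 2715

Join each books row to its authors via author_id.
Group joined rows by authors.id; compute SUM(m.pages) per group.
  6: ids {2, 18} → SUM(m.pages)=743
  7: ids {7, 31} → SUM(m.pages)=835
  11: ids {22} → SUM(m.pages)=484
  15: ids {13, 23, 25, 29, 30} → SUM(m.pages)=2715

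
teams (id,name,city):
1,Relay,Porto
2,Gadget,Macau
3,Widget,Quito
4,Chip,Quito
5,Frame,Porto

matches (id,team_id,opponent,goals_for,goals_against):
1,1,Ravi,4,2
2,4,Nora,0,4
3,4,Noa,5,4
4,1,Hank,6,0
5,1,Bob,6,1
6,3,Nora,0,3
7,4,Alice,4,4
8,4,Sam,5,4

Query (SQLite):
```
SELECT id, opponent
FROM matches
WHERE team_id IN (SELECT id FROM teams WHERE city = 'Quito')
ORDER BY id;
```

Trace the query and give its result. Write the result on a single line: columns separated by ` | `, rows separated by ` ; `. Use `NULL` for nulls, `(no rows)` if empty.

2 | Nora ; 3 | Noa ; 6 | Nora ; 7 | Alice ; 8 | Sam

Inner query: teams.id where city = 'Quito'.
Outer: keep matches rows whose team_id is in that set.
Inner query → {3, 4}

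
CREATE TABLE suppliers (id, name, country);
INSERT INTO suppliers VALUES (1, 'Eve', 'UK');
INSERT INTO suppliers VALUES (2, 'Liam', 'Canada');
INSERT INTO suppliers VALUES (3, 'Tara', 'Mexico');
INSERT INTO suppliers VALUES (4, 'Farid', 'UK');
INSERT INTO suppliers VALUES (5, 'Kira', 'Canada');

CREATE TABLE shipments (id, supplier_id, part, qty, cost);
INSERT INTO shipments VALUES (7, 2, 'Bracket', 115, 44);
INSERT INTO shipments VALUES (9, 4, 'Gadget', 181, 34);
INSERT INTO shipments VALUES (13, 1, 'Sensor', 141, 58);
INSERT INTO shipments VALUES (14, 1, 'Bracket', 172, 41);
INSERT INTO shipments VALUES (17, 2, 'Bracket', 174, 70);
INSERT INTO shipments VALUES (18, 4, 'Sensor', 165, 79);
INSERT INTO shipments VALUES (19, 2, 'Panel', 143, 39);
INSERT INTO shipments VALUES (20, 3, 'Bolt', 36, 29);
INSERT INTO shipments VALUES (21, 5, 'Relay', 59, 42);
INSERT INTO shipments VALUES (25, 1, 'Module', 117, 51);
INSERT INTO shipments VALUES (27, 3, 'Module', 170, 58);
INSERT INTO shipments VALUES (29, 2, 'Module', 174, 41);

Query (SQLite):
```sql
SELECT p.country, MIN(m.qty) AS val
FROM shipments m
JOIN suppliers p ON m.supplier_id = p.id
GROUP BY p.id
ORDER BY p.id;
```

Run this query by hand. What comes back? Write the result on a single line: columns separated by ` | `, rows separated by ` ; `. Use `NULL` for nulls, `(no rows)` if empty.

Join each shipments row to its suppliers via supplier_id.
Group joined rows by suppliers.id; compute MIN(m.qty) per group.
  1: ids {13, 14, 25} → MIN(m.qty)=117
  2: ids {7, 17, 19, 29} → MIN(m.qty)=115
  3: ids {20, 27} → MIN(m.qty)=36
  4: ids {9, 18} → MIN(m.qty)=165
  5: ids {21} → MIN(m.qty)=59

UK | 117 ; Canada | 115 ; Mexico | 36 ; UK | 165 ; Canada | 59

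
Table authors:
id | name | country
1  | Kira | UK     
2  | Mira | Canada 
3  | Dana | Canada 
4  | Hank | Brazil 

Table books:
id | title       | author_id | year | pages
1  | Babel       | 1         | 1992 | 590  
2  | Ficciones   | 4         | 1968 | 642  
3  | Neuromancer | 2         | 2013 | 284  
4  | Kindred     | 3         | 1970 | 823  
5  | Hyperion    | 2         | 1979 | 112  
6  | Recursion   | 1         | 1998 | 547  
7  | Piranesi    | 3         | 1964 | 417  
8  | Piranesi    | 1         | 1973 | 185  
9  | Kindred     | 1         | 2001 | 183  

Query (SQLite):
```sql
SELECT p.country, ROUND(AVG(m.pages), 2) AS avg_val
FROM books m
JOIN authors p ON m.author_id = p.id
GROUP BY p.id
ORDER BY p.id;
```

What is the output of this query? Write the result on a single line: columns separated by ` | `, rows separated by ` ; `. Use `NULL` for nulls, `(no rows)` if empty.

UK | 376.25 ; Canada | 198 ; Canada | 620 ; Brazil | 642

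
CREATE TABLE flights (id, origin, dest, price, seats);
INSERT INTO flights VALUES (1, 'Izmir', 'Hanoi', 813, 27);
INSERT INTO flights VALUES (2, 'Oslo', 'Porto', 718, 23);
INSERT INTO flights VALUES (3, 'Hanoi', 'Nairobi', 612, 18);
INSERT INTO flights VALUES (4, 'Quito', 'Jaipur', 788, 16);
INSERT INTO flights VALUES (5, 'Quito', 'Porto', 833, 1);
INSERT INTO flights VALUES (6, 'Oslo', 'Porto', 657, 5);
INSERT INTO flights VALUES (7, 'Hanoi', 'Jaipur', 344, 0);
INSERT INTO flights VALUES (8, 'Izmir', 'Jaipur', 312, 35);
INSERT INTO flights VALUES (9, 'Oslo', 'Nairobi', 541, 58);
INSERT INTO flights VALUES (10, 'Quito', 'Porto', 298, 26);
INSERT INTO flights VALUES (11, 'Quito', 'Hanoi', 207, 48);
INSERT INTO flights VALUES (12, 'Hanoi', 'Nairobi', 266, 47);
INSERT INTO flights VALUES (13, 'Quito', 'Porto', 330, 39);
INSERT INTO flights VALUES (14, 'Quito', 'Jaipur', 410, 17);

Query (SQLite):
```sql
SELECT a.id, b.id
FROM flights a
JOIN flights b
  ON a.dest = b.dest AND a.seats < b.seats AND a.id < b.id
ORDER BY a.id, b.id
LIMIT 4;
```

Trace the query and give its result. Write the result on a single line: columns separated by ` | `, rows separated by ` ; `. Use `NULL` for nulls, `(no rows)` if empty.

1 | 11 ; 2 | 10 ; 2 | 13 ; 3 | 9

Pairs (a,b) with same dest, a.seats < b.seats, a.id < b.id.
dest groups: Hanoi:{1,11} Jaipur:{4,7,8,14} Nairobi:{3,9,12} Porto:{2,5,6,10,13}
Ordered by (a.id, b.id); first 4.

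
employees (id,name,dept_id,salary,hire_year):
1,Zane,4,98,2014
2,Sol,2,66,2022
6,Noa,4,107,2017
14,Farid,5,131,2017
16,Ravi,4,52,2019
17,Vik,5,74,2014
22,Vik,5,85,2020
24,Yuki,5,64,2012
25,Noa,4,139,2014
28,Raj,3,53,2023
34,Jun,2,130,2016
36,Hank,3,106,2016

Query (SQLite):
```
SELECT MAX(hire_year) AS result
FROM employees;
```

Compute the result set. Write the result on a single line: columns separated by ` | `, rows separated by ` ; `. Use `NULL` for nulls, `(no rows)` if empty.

2023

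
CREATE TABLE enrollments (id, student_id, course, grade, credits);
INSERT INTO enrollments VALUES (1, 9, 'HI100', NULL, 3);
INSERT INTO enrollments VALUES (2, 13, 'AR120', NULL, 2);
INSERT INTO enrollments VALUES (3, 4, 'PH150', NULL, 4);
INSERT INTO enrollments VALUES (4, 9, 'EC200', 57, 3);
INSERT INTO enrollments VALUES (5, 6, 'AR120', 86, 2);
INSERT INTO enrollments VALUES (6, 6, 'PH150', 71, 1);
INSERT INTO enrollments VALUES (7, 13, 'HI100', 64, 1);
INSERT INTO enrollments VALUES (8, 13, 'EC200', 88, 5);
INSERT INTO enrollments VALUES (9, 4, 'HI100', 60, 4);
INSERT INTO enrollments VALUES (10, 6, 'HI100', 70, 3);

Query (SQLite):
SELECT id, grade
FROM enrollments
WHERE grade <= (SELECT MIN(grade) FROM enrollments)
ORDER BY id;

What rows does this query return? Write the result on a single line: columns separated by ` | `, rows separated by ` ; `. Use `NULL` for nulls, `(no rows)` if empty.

Scalar subquery: MIN(grade) over all enrollments rows = 57.
Keep rows where grade <= that value.

4 | 57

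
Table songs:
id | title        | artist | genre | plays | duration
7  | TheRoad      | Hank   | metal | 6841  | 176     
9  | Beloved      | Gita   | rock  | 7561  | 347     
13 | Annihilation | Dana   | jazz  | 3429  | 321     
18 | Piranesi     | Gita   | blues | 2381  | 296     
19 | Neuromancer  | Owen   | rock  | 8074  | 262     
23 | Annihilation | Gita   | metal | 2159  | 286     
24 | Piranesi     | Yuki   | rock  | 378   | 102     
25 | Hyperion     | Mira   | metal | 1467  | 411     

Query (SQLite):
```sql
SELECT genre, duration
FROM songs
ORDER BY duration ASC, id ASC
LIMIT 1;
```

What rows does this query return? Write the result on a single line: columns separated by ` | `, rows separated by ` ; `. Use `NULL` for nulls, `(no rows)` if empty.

rock | 102

Sort by duration asc, tiebreak id asc: (102, id=24), (176, id=7), (262, id=19), (286, id=23) …. Take first 1.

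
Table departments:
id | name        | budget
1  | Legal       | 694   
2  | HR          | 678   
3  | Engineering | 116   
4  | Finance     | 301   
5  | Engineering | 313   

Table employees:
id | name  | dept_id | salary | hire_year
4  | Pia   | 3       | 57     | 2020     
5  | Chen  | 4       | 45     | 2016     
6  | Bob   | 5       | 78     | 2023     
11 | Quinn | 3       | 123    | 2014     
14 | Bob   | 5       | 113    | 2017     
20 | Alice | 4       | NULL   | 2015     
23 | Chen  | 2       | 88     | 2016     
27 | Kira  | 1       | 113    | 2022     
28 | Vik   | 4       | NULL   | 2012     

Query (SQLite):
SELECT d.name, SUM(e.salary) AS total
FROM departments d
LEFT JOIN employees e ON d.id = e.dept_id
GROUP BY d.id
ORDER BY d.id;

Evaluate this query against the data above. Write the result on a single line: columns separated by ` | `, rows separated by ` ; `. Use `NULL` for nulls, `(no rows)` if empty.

LEFT JOIN keeps every departments row; unmatched ones get NULL for employees columns.
Group by departments.id and compute SUM(e.salary). SUM over an all-NULL group is NULL.
  1: ids {27} → SUM(e.salary)=113
  2: ids {23} → SUM(e.salary)=88
  3: ids {4, 11} → SUM(e.salary)=180
  4: ids {5, 20, 28} → SUM(e.salary)=45
  5: ids {6, 14} → SUM(e.salary)=191

Legal | 113 ; HR | 88 ; Engineering | 180 ; Finance | 45 ; Engineering | 191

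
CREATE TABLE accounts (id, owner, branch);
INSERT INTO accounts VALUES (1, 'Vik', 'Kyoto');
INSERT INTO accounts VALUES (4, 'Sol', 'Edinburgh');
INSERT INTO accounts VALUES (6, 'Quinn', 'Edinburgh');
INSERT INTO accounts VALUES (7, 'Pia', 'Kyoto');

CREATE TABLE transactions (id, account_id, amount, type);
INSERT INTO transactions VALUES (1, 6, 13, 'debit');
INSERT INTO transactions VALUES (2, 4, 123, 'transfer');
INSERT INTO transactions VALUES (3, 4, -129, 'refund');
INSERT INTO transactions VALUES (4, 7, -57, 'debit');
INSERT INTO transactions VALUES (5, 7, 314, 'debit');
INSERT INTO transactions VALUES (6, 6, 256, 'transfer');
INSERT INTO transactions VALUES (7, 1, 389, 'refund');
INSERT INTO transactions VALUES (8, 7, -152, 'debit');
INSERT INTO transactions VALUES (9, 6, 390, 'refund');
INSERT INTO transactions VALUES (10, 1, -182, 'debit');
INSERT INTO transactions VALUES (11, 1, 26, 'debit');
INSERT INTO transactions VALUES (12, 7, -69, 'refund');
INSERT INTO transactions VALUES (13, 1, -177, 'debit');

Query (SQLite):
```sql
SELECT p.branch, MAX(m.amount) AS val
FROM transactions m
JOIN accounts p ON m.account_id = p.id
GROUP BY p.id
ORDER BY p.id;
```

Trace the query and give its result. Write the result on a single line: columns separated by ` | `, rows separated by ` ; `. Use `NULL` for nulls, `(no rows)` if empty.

Kyoto | 389 ; Edinburgh | 123 ; Edinburgh | 390 ; Kyoto | 314

Join each transactions row to its accounts via account_id.
Group joined rows by accounts.id; compute MAX(m.amount) per group.
  1: ids {7, 10, 11, 13} → MAX(m.amount)=389
  4: ids {2, 3} → MAX(m.amount)=123
  6: ids {1, 6, 9} → MAX(m.amount)=390
  7: ids {4, 5, 8, 12} → MAX(m.amount)=314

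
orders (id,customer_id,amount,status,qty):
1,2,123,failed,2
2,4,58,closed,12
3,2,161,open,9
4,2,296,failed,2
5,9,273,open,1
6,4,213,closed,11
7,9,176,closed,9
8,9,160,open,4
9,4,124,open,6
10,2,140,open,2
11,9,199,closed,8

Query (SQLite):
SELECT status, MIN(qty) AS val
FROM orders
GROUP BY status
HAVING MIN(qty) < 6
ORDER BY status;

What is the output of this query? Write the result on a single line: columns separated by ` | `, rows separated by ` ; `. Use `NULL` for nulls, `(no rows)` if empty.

Partition orders by status; compute MIN(qty) within each group.
HAVING: keep groups where MIN(qty) < 6.
  closed: ids {2, 6, 7, 11} → MIN(qty)=8
  failed: ids {1, 4} → MIN(qty)=2
  open: ids {3, 5, 8, 9, 10} → MIN(qty)=1

failed | 2 ; open | 1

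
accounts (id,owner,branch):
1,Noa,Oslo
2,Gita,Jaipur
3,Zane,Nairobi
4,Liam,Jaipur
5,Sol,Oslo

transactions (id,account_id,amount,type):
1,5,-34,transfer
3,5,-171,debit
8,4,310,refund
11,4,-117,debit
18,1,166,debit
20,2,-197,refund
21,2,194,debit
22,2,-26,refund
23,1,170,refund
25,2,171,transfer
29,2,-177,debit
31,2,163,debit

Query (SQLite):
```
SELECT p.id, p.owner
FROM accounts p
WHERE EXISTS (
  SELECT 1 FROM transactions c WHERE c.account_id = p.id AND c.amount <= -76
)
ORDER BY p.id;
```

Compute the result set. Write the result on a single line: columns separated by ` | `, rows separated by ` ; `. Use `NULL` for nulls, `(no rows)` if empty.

2 | Gita ; 4 | Liam ; 5 | Sol

For each accounts row, check whether any transactions with matching account_id has amount <= -76.
Keep rows where that is true.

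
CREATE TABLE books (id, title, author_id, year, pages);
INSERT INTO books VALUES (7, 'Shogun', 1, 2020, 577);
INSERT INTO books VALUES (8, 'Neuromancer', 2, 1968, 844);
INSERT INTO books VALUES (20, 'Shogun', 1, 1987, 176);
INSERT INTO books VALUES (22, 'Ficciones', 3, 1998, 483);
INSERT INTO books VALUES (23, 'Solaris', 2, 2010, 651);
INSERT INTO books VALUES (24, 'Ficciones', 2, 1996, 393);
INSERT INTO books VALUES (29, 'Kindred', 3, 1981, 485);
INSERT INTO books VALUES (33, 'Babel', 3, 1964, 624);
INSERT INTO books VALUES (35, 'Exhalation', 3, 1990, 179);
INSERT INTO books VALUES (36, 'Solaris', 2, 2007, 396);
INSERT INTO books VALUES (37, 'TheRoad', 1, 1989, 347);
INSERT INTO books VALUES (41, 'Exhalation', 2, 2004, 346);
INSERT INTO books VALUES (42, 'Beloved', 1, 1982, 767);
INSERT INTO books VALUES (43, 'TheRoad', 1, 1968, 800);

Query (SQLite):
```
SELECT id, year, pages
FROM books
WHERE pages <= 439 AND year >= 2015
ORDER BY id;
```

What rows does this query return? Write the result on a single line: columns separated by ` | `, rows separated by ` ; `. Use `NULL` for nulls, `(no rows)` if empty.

(no rows)

pages <= 439: ids {20, 24, 35, 36, 37, 41}
year >= 2015: ids {7}
Combine with AND.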